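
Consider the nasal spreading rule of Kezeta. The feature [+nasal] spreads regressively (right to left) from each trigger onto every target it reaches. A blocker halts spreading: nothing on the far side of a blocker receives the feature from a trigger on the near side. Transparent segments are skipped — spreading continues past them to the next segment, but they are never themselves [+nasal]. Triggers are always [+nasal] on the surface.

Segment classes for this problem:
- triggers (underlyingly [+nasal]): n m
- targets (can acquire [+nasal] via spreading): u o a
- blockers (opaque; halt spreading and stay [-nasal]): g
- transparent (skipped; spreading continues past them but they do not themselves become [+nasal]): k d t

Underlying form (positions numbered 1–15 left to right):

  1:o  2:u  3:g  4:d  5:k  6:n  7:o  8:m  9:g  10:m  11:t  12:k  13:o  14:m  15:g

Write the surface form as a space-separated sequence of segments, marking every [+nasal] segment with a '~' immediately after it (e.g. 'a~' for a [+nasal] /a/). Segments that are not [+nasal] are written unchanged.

o u g d k n~ o~ m~ g m~ t k o~ m~ g

From /n/ at 6 leftward: 5 /k/ transparent; 4 /d/ transparent; 3 /g/ blocks.
From /m/ at 8 leftward: 7 /o/ → [+nasal]; 6 /n/ is itself a trigger — this domain ends here.
From /m/ at 10 leftward: 9 /g/ blocks.
From /m/ at 14 leftward: 13 /o/ → [+nasal]; 12 /k/ transparent; 11 /t/ transparent; 10 /m/ is itself a trigger — this domain ends here.
Targets with no active source: positions 1 2 stay [-nasal].
[+nasal] positions on the surface: 6 7 8 10 13 14.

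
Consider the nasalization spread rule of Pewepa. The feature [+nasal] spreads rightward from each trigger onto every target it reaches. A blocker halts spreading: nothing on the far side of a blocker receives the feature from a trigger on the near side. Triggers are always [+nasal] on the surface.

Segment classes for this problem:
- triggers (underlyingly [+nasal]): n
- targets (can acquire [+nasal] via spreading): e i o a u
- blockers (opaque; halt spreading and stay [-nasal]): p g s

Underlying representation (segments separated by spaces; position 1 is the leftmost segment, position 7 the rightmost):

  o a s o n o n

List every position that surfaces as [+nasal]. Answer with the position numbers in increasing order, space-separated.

5 6 7

From /n/ at 5 rightward: 6 /o/ → [+nasal]; 7 /n/ is itself a trigger — this domain ends here.
From /n/ at 7 rightward: word edge.
Targets with no active source: positions 1 2 4 stay [-nasal].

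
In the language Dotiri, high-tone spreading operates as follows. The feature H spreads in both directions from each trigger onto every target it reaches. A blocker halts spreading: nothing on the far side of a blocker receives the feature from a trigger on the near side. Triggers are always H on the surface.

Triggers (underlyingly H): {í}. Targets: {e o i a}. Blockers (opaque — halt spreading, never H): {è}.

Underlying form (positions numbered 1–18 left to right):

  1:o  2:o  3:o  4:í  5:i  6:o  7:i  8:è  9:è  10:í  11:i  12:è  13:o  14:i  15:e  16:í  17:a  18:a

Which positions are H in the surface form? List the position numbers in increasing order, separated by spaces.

1 2 3 4 5 6 7 10 11 13 14 15 16 17 18

From /í/ at 4 rightward: 5 /i/ → H; 6 /o/ → H; 7 /i/ → H; 8 /è/ blocks.
From /í/ at 4 leftward: 3 /o/ → H; 2 /o/ → H; 1 /o/ → H; word edge.
From /í/ at 10 rightward: 11 /i/ → H; 12 /è/ blocks.
From /í/ at 10 leftward: 9 /è/ blocks.
From /í/ at 16 rightward: 17 /a/ → H; 18 /a/ → H; word edge.
From /í/ at 16 leftward: 15 /e/ → H; 14 /i/ → H; 13 /o/ → H; 12 /è/ blocks.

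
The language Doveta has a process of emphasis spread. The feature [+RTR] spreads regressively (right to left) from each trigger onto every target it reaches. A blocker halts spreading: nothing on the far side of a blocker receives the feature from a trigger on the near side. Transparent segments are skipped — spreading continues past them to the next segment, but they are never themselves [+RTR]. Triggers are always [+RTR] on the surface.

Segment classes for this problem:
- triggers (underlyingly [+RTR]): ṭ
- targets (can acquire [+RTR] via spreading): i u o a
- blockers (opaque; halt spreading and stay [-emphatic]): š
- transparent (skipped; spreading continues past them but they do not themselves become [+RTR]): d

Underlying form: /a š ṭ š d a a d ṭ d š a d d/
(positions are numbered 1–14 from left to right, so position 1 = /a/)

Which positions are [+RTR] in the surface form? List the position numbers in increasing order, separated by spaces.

3 6 7 9

From /ṭ/ at 3 leftward: 2 /š/ blocks.
From /ṭ/ at 9 leftward: 8 /d/ transparent; 7 /a/ → [+RTR]; 6 /a/ → [+RTR]; 5 /d/ transparent; 4 /š/ blocks.
Targets with no active source: positions 1 12 stay [-emphatic].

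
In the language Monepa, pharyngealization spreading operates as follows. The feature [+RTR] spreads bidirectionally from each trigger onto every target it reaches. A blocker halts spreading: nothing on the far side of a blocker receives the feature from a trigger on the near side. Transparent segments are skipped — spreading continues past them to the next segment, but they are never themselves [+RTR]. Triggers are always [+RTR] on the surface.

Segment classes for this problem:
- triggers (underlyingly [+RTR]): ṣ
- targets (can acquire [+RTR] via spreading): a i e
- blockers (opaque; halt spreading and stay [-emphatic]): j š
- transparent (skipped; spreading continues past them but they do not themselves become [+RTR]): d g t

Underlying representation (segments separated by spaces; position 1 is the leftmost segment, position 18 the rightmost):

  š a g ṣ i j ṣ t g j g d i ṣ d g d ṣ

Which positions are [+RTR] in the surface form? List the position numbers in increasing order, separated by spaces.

From /ṣ/ at 4 rightward: 5 /i/ → [+RTR]; 6 /j/ blocks.
From /ṣ/ at 4 leftward: 3 /g/ transparent; 2 /a/ → [+RTR]; 1 /š/ blocks.
From /ṣ/ at 7 rightward: 8 /t/ transparent; 9 /g/ transparent; 10 /j/ blocks.
From /ṣ/ at 7 leftward: 6 /j/ blocks.
From /ṣ/ at 14 rightward: 15 /d/ transparent; 16 /g/ transparent; 17 /d/ transparent; 18 /ṣ/ is itself a trigger — this domain ends here.
From /ṣ/ at 14 leftward: 13 /i/ → [+RTR]; 12 /d/ transparent; 11 /g/ transparent; 10 /j/ blocks.
From /ṣ/ at 18 rightward: word edge.
From /ṣ/ at 18 leftward: 17 /d/ transparent; 16 /g/ transparent; 15 /d/ transparent; 14 /ṣ/ is itself a trigger — this domain ends here.

2 4 5 7 13 14 18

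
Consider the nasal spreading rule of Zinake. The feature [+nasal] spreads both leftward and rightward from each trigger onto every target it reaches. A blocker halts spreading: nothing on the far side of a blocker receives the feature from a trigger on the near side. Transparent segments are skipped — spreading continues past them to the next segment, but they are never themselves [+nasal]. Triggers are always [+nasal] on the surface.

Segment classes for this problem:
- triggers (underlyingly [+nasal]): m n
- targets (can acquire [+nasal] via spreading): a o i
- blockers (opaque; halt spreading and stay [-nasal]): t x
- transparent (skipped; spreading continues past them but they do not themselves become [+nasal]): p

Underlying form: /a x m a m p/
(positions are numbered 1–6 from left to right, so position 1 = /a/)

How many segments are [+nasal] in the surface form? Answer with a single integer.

From /m/ at 3 rightward: 4 /a/ → [+nasal]; 5 /m/ is itself a trigger — this domain ends here.
From /m/ at 3 leftward: 2 /x/ blocks.
From /m/ at 5 rightward: 6 /p/ transparent; word edge.
From /m/ at 5 leftward: 4 /a/ → [+nasal]; 3 /m/ is itself a trigger — this domain ends here.
Target with no active source: position 1 stays [-nasal].
[+nasal] positions on the surface: 3 4 5.

3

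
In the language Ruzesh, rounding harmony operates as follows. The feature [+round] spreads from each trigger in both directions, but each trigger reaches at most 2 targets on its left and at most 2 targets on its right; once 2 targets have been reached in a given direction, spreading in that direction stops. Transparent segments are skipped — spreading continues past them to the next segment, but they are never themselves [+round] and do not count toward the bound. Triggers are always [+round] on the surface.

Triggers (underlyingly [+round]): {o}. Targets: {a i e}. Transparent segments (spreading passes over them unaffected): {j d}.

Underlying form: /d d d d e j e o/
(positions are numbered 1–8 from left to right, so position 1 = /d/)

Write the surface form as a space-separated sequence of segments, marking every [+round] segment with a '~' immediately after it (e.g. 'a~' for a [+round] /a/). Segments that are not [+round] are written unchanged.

d d d d e~ j e~ o~

From /o/ at 8 rightward: word edge.
From /o/ at 8 leftward: 7 /e/ → [+round]; 6 /j/ transparent; 5 /e/ → [+round]; bound reached.
[+round] positions on the surface: 5 7 8.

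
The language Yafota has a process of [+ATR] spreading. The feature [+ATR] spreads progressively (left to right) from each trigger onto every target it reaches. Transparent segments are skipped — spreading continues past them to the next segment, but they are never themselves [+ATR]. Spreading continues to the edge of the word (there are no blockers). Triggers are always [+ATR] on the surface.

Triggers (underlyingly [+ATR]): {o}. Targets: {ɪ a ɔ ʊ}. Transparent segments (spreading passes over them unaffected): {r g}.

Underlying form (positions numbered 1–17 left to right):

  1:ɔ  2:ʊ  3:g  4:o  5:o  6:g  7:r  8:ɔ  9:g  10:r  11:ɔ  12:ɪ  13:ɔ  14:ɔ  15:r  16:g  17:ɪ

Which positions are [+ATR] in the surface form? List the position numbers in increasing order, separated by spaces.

From /o/ at 4 rightward: 5 /o/ is itself a trigger — this domain ends here.
From /o/ at 5 rightward: 6 /g/ transparent; 7 /r/ transparent; 8 /ɔ/ → [+ATR]; 9 /g/ transparent; 10 /r/ transparent; 11 /ɔ/ → [+ATR]; 12 /ɪ/ → [+ATR]; 13 /ɔ/ → [+ATR]; 14 /ɔ/ → [+ATR]; 15 /r/ transparent; 16 /g/ transparent; 17 /ɪ/ → [+ATR]; word edge.
Targets with no active source: positions 1 2 stay [-ATR].

4 5 8 11 12 13 14 17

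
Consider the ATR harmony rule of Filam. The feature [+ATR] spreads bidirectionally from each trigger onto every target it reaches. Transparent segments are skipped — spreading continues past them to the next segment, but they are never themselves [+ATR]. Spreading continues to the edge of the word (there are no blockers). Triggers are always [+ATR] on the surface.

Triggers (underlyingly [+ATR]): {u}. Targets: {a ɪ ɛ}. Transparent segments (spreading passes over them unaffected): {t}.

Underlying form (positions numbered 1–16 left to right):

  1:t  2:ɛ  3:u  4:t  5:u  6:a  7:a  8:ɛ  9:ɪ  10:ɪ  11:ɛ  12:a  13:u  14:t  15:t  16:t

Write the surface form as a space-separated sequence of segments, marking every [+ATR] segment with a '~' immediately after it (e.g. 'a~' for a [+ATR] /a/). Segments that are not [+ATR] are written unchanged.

t ɛ~ u~ t u~ a~ a~ ɛ~ ɪ~ ɪ~ ɛ~ a~ u~ t t t

From /u/ at 3 rightward: 4 /t/ transparent; 5 /u/ is itself a trigger — this domain ends here.
From /u/ at 3 leftward: 2 /ɛ/ → [+ATR]; 1 /t/ transparent; word edge.
From /u/ at 5 rightward: 6 /a/ → [+ATR]; 7 /a/ → [+ATR]; 8 /ɛ/ → [+ATR]; 9 /ɪ/ → [+ATR]; 10 /ɪ/ → [+ATR]; 11 /ɛ/ → [+ATR]; 12 /a/ → [+ATR]; 13 /u/ is itself a trigger — this domain ends here.
From /u/ at 5 leftward: 4 /t/ transparent; 3 /u/ is itself a trigger — this domain ends here.
From /u/ at 13 rightward: 14 /t/ transparent; 15 /t/ transparent; 16 /t/ transparent; word edge.
From /u/ at 13 leftward: 12 /a/ → [+ATR]; 11 /ɛ/ → [+ATR]; 10 /ɪ/ → [+ATR]; 9 /ɪ/ → [+ATR]; 8 /ɛ/ → [+ATR]; 7 /a/ → [+ATR]; 6 /a/ → [+ATR]; 5 /u/ is itself a trigger — this domain ends here.
[+ATR] positions on the surface: 2 3 5 6 7 8 9 10 11 12 13.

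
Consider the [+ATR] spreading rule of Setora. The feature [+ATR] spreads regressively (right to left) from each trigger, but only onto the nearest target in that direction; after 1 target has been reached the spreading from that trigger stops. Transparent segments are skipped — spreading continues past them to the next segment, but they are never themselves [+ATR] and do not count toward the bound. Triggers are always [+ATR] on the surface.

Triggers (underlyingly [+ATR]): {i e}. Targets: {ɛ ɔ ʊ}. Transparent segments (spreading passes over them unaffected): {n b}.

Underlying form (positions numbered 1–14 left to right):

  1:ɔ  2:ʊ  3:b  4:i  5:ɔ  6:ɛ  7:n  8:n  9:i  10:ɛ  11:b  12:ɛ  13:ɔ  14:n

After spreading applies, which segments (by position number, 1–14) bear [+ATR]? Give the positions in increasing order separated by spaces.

2 4 6 9

From /i/ at 4 leftward: 3 /b/ transparent; 2 /ʊ/ → [+ATR]; bound reached.
From /i/ at 9 leftward: 8 /n/ transparent; 7 /n/ transparent; 6 /ɛ/ → [+ATR]; bound reached.
Targets with no active source: positions 1 5 10 12 13 stay [-ATR].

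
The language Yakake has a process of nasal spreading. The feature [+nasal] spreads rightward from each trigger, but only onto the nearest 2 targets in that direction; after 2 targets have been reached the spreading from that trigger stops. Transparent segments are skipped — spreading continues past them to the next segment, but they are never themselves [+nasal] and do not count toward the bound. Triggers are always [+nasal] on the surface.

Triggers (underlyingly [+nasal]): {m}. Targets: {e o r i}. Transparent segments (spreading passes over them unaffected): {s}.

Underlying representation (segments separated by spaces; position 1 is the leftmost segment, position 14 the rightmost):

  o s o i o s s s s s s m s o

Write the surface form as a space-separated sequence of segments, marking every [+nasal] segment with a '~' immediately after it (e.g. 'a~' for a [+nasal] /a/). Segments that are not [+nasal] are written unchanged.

From /m/ at 12 rightward: 13 /s/ transparent; 14 /o/ → [+nasal]; word edge.
Targets with no active source: positions 1 3 4 5 stay [-nasal].
[+nasal] positions on the surface: 12 14.

o s o i o s s s s s s m~ s o~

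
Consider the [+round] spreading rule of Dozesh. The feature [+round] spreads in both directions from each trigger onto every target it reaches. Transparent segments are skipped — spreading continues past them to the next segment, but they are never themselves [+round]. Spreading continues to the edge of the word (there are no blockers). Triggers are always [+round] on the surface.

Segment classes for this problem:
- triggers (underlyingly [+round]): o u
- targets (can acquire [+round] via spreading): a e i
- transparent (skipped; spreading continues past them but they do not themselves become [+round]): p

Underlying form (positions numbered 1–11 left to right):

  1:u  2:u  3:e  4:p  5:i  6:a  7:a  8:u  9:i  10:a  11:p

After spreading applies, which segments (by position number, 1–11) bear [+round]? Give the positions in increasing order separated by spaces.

1 2 3 5 6 7 8 9 10

From /u/ at 1 rightward: 2 /u/ is itself a trigger — this domain ends here.
From /u/ at 1 leftward: word edge.
From /u/ at 2 rightward: 3 /e/ → [+round]; 4 /p/ transparent; 5 /i/ → [+round]; 6 /a/ → [+round]; 7 /a/ → [+round]; 8 /u/ is itself a trigger — this domain ends here.
From /u/ at 2 leftward: 1 /u/ is itself a trigger — this domain ends here.
From /u/ at 8 rightward: 9 /i/ → [+round]; 10 /a/ → [+round]; 11 /p/ transparent; word edge.
From /u/ at 8 leftward: 7 /a/ → [+round]; 6 /a/ → [+round]; 5 /i/ → [+round]; 4 /p/ transparent; 3 /e/ → [+round]; 2 /u/ is itself a trigger — this domain ends here.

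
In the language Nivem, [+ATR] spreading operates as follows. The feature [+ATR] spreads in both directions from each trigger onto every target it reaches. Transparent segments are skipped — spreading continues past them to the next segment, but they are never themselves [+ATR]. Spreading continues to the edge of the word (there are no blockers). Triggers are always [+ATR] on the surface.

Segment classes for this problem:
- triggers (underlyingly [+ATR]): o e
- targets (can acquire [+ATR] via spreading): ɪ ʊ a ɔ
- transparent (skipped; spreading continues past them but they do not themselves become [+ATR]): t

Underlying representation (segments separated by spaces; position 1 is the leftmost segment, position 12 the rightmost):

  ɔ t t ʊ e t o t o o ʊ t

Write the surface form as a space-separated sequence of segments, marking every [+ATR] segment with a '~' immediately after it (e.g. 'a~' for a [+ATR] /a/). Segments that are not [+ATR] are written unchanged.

ɔ~ t t ʊ~ e~ t o~ t o~ o~ ʊ~ t

From /e/ at 5 rightward: 6 /t/ transparent; 7 /o/ is itself a trigger — this domain ends here.
From /e/ at 5 leftward: 4 /ʊ/ → [+ATR]; 3 /t/ transparent; 2 /t/ transparent; 1 /ɔ/ → [+ATR]; word edge.
From /o/ at 7 rightward: 8 /t/ transparent; 9 /o/ is itself a trigger — this domain ends here.
From /o/ at 7 leftward: 6 /t/ transparent; 5 /e/ is itself a trigger — this domain ends here.
From /o/ at 9 rightward: 10 /o/ is itself a trigger — this domain ends here.
From /o/ at 9 leftward: 8 /t/ transparent; 7 /o/ is itself a trigger — this domain ends here.
From /o/ at 10 rightward: 11 /ʊ/ → [+ATR]; 12 /t/ transparent; word edge.
From /o/ at 10 leftward: 9 /o/ is itself a trigger — this domain ends here.
[+ATR] positions on the surface: 1 4 5 7 9 10 11.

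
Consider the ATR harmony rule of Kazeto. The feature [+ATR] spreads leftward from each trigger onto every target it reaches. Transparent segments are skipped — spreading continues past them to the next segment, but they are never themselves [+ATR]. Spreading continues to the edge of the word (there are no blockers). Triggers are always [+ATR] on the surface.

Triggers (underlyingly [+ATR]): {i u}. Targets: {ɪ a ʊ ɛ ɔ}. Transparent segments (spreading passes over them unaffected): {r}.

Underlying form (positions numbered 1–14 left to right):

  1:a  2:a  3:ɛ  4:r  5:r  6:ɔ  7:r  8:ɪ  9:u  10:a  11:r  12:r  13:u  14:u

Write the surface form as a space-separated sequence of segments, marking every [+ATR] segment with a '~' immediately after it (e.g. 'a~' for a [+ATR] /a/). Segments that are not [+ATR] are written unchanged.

From /u/ at 9 leftward: 8 /ɪ/ → [+ATR]; 7 /r/ transparent; 6 /ɔ/ → [+ATR]; 5 /r/ transparent; 4 /r/ transparent; 3 /ɛ/ → [+ATR]; 2 /a/ → [+ATR]; 1 /a/ → [+ATR]; word edge.
From /u/ at 13 leftward: 12 /r/ transparent; 11 /r/ transparent; 10 /a/ → [+ATR]; 9 /u/ is itself a trigger — this domain ends here.
From /u/ at 14 leftward: 13 /u/ is itself a trigger — this domain ends here.
[+ATR] positions on the surface: 1 2 3 6 8 9 10 13 14.

a~ a~ ɛ~ r r ɔ~ r ɪ~ u~ a~ r r u~ u~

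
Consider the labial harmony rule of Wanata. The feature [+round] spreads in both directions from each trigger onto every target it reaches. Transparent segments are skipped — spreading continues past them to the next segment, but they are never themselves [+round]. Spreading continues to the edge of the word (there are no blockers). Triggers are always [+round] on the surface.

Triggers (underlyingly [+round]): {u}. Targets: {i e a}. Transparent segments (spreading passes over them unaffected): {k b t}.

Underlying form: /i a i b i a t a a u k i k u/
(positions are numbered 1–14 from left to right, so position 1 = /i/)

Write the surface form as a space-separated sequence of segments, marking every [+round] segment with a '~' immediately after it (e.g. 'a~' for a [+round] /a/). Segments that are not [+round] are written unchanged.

i~ a~ i~ b i~ a~ t a~ a~ u~ k i~ k u~

From /u/ at 10 rightward: 11 /k/ transparent; 12 /i/ → [+round]; 13 /k/ transparent; 14 /u/ is itself a trigger — this domain ends here.
From /u/ at 10 leftward: 9 /a/ → [+round]; 8 /a/ → [+round]; 7 /t/ transparent; 6 /a/ → [+round]; 5 /i/ → [+round]; 4 /b/ transparent; 3 /i/ → [+round]; 2 /a/ → [+round]; 1 /i/ → [+round]; word edge.
From /u/ at 14 rightward: word edge.
From /u/ at 14 leftward: 13 /k/ transparent; 12 /i/ → [+round]; 11 /k/ transparent; 10 /u/ is itself a trigger — this domain ends here.
[+round] positions on the surface: 1 2 3 5 6 8 9 10 12 14.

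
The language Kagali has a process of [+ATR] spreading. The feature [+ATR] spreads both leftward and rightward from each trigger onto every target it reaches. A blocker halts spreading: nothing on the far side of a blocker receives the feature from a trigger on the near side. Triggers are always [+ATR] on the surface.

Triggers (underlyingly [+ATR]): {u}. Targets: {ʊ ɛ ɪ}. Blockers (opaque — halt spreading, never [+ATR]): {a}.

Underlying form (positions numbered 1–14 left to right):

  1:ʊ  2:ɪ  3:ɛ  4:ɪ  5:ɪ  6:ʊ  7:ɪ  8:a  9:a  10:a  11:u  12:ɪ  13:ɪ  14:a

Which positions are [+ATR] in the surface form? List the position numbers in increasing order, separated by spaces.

From /u/ at 11 rightward: 12 /ɪ/ → [+ATR]; 13 /ɪ/ → [+ATR]; 14 /a/ blocks.
From /u/ at 11 leftward: 10 /a/ blocks.
Targets with no active source: positions 1 2 3 4 5 6 7 stay [-ATR].

11 12 13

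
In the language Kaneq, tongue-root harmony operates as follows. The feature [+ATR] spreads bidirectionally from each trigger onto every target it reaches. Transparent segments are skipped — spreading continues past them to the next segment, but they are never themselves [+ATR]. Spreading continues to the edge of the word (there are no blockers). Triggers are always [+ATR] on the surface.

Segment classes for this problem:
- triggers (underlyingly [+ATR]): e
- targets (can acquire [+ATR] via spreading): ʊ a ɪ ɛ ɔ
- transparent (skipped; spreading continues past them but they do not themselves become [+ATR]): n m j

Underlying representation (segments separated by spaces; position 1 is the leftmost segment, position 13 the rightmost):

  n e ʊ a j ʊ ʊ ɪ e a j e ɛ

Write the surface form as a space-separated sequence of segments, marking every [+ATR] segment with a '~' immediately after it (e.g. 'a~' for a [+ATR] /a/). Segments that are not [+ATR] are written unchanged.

n e~ ʊ~ a~ j ʊ~ ʊ~ ɪ~ e~ a~ j e~ ɛ~

From /e/ at 2 rightward: 3 /ʊ/ → [+ATR]; 4 /a/ → [+ATR]; 5 /j/ transparent; 6 /ʊ/ → [+ATR]; 7 /ʊ/ → [+ATR]; 8 /ɪ/ → [+ATR]; 9 /e/ is itself a trigger — this domain ends here.
From /e/ at 2 leftward: 1 /n/ transparent; word edge.
From /e/ at 9 rightward: 10 /a/ → [+ATR]; 11 /j/ transparent; 12 /e/ is itself a trigger — this domain ends here.
From /e/ at 9 leftward: 8 /ɪ/ → [+ATR]; 7 /ʊ/ → [+ATR]; 6 /ʊ/ → [+ATR]; 5 /j/ transparent; 4 /a/ → [+ATR]; 3 /ʊ/ → [+ATR]; 2 /e/ is itself a trigger — this domain ends here.
From /e/ at 12 rightward: 13 /ɛ/ → [+ATR]; word edge.
From /e/ at 12 leftward: 11 /j/ transparent; 10 /a/ → [+ATR]; 9 /e/ is itself a trigger — this domain ends here.
[+ATR] positions on the surface: 2 3 4 6 7 8 9 10 12 13.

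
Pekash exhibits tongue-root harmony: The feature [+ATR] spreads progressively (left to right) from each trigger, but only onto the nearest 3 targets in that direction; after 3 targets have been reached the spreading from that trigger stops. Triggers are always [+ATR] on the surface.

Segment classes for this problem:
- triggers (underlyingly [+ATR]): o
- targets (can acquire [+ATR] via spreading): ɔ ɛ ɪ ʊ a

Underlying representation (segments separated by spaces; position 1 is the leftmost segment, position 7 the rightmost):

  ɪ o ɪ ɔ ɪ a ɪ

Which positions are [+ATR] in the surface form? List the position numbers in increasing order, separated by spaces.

From /o/ at 2 rightward: 3 /ɪ/ → [+ATR]; 4 /ɔ/ → [+ATR]; 5 /ɪ/ → [+ATR]; bound reached.
Targets with no active source: positions 1 6 7 stay [-ATR].

2 3 4 5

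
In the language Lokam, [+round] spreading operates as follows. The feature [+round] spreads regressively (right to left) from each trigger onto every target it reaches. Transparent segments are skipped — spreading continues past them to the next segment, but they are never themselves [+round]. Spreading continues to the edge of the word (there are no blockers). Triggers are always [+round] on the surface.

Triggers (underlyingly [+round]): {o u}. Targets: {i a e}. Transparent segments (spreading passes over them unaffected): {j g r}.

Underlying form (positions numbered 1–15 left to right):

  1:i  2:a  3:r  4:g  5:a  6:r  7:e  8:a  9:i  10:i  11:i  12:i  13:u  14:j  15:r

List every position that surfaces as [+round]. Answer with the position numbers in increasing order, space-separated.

1 2 5 7 8 9 10 11 12 13

From /u/ at 13 leftward: 12 /i/ → [+round]; 11 /i/ → [+round]; 10 /i/ → [+round]; 9 /i/ → [+round]; 8 /a/ → [+round]; 7 /e/ → [+round]; 6 /r/ transparent; 5 /a/ → [+round]; 4 /g/ transparent; 3 /r/ transparent; 2 /a/ → [+round]; 1 /i/ → [+round]; word edge.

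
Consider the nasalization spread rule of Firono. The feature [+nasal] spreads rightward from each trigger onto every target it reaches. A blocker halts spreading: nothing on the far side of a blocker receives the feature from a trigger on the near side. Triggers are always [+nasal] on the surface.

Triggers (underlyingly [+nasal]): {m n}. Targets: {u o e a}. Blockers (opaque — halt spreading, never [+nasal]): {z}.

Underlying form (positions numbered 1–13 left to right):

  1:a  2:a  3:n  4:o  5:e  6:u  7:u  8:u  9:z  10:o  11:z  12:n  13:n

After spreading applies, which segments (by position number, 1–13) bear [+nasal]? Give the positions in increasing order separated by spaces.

3 4 5 6 7 8 12 13

From /n/ at 3 rightward: 4 /o/ → [+nasal]; 5 /e/ → [+nasal]; 6 /u/ → [+nasal]; 7 /u/ → [+nasal]; 8 /u/ → [+nasal]; 9 /z/ blocks.
From /n/ at 12 rightward: 13 /n/ is itself a trigger — this domain ends here.
From /n/ at 13 rightward: word edge.
Targets with no active source: positions 1 2 10 stay [-nasal].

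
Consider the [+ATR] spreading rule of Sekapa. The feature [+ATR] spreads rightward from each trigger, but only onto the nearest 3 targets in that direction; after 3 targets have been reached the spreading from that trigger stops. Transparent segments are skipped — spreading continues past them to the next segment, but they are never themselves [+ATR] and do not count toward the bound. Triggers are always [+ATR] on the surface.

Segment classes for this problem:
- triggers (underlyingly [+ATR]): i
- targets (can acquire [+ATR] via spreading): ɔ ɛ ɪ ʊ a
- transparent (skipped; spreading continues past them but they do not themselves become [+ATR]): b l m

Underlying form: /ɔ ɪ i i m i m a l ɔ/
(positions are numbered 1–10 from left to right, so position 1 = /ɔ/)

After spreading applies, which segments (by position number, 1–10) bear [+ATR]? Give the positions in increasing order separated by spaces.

From /i/ at 3 rightward: 4 /i/ is itself a trigger — this domain ends here.
From /i/ at 4 rightward: 5 /m/ transparent; 6 /i/ is itself a trigger — this domain ends here.
From /i/ at 6 rightward: 7 /m/ transparent; 8 /a/ → [+ATR]; 9 /l/ transparent; 10 /ɔ/ → [+ATR]; word edge.
Targets with no active source: positions 1 2 stay [-ATR].

3 4 6 8 10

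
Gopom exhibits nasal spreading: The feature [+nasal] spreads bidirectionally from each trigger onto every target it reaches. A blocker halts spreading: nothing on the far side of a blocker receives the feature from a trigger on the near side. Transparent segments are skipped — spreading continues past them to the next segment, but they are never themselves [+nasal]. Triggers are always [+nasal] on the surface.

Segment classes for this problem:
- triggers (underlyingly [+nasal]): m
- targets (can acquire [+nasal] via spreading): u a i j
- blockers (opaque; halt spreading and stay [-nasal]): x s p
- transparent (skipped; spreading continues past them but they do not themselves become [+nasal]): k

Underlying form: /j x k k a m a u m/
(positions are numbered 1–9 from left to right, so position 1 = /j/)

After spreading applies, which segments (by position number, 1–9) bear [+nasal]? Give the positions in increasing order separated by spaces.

5 6 7 8 9

From /m/ at 6 rightward: 7 /a/ → [+nasal]; 8 /u/ → [+nasal]; 9 /m/ is itself a trigger — this domain ends here.
From /m/ at 6 leftward: 5 /a/ → [+nasal]; 4 /k/ transparent; 3 /k/ transparent; 2 /x/ blocks.
From /m/ at 9 rightward: word edge.
From /m/ at 9 leftward: 8 /u/ → [+nasal]; 7 /a/ → [+nasal]; 6 /m/ is itself a trigger — this domain ends here.
Target with no active source: position 1 stays [-nasal].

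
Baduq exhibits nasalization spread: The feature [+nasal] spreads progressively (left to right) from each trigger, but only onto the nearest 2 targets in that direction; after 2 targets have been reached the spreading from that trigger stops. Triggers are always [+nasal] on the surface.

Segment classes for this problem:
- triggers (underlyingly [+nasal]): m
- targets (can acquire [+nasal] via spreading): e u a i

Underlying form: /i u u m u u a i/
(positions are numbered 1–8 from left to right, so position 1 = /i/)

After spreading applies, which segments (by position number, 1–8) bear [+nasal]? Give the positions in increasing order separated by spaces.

4 5 6

From /m/ at 4 rightward: 5 /u/ → [+nasal]; 6 /u/ → [+nasal]; bound reached.
Targets with no active source: positions 1 2 3 7 8 stay [-nasal].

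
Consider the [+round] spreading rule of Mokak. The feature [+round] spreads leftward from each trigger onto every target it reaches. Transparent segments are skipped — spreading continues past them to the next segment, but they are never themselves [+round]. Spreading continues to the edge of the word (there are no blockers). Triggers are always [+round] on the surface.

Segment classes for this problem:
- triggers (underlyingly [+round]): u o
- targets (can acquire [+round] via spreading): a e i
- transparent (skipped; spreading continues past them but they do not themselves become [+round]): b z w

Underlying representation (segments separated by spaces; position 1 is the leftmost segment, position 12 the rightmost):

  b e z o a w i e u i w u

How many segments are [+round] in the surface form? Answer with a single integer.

8

From /o/ at 4 leftward: 3 /z/ transparent; 2 /e/ → [+round]; 1 /b/ transparent; word edge.
From /u/ at 9 leftward: 8 /e/ → [+round]; 7 /i/ → [+round]; 6 /w/ transparent; 5 /a/ → [+round]; 4 /o/ is itself a trigger — this domain ends here.
From /u/ at 12 leftward: 11 /w/ transparent; 10 /i/ → [+round]; 9 /u/ is itself a trigger — this domain ends here.
[+round] positions on the surface: 2 4 5 7 8 9 10 12.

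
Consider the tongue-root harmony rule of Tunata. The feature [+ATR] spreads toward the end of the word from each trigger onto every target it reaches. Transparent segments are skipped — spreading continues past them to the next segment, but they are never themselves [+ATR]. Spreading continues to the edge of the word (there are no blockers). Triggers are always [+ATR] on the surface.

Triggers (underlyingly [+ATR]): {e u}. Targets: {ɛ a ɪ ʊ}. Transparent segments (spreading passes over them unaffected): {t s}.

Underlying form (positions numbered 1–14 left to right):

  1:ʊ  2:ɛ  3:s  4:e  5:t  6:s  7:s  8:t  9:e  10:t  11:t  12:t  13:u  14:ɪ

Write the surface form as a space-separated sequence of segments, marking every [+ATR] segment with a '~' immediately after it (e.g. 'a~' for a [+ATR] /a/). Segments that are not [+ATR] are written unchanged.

From /e/ at 4 rightward: 5 /t/ transparent; 6 /s/ transparent; 7 /s/ transparent; 8 /t/ transparent; 9 /e/ is itself a trigger — this domain ends here.
From /e/ at 9 rightward: 10 /t/ transparent; 11 /t/ transparent; 12 /t/ transparent; 13 /u/ is itself a trigger — this domain ends here.
From /u/ at 13 rightward: 14 /ɪ/ → [+ATR]; word edge.
Targets with no active source: positions 1 2 stay [-ATR].
[+ATR] positions on the surface: 4 9 13 14.

ʊ ɛ s e~ t s s t e~ t t t u~ ɪ~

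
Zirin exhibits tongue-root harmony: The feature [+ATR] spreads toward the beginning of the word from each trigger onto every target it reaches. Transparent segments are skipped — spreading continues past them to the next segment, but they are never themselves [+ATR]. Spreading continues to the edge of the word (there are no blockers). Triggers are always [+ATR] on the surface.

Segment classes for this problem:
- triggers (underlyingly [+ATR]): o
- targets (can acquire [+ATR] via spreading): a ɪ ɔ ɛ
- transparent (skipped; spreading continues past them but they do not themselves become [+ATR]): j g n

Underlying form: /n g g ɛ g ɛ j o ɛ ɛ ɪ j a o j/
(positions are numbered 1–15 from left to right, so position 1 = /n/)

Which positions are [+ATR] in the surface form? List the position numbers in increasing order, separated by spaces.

4 6 8 9 10 11 13 14

From /o/ at 8 leftward: 7 /j/ transparent; 6 /ɛ/ → [+ATR]; 5 /g/ transparent; 4 /ɛ/ → [+ATR]; 3 /g/ transparent; 2 /g/ transparent; 1 /n/ transparent; word edge.
From /o/ at 14 leftward: 13 /a/ → [+ATR]; 12 /j/ transparent; 11 /ɪ/ → [+ATR]; 10 /ɛ/ → [+ATR]; 9 /ɛ/ → [+ATR]; 8 /o/ is itself a trigger — this domain ends here.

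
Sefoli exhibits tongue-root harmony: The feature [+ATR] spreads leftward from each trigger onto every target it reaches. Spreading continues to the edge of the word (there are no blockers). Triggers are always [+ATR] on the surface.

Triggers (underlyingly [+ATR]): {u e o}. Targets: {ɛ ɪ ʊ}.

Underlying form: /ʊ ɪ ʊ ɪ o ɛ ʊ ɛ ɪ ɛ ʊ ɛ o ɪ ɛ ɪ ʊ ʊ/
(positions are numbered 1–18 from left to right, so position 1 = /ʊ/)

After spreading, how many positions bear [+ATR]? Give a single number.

From /o/ at 5 leftward: 4 /ɪ/ → [+ATR]; 3 /ʊ/ → [+ATR]; 2 /ɪ/ → [+ATR]; 1 /ʊ/ → [+ATR]; word edge.
From /o/ at 13 leftward: 12 /ɛ/ → [+ATR]; 11 /ʊ/ → [+ATR]; 10 /ɛ/ → [+ATR]; 9 /ɪ/ → [+ATR]; 8 /ɛ/ → [+ATR]; 7 /ʊ/ → [+ATR]; 6 /ɛ/ → [+ATR]; 5 /o/ is itself a trigger — this domain ends here.
Targets with no active source: positions 14 15 16 17 18 stay [-ATR].
[+ATR] positions on the surface: 1 2 3 4 5 6 7 8 9 10 11 12 13.

13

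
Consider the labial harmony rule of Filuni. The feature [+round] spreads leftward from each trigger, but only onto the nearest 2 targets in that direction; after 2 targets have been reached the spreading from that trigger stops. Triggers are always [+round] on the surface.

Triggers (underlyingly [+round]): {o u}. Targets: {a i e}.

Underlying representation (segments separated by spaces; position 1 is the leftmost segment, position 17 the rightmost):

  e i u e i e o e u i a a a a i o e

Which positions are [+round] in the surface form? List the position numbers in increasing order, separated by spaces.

From /u/ at 3 leftward: 2 /i/ → [+round]; 1 /e/ → [+round]; bound reached.
From /o/ at 7 leftward: 6 /e/ → [+round]; 5 /i/ → [+round]; bound reached.
From /u/ at 9 leftward: 8 /e/ → [+round]; 7 /o/ is itself a trigger — this domain ends here.
From /o/ at 16 leftward: 15 /i/ → [+round]; 14 /a/ → [+round]; bound reached.
Targets with no active source: positions 4 10 11 12 13 17 stay [-round].

1 2 3 5 6 7 8 9 14 15 16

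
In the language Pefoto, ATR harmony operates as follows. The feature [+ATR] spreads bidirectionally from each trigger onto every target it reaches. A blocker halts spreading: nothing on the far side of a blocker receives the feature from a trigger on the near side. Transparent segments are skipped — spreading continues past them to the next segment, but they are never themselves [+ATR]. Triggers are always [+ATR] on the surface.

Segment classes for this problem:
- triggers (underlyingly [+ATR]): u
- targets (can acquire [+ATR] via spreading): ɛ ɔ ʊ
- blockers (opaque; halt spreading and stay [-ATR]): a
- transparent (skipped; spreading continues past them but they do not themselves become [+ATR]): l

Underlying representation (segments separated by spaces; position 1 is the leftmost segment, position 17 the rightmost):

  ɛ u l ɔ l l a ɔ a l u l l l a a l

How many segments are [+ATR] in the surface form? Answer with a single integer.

From /u/ at 2 rightward: 3 /l/ transparent; 4 /ɔ/ → [+ATR]; 5 /l/ transparent; 6 /l/ transparent; 7 /a/ blocks.
From /u/ at 2 leftward: 1 /ɛ/ → [+ATR]; word edge.
From /u/ at 11 rightward: 12 /l/ transparent; 13 /l/ transparent; 14 /l/ transparent; 15 /a/ blocks.
From /u/ at 11 leftward: 10 /l/ transparent; 9 /a/ blocks.
Target with no active source: position 8 stays [-ATR].
[+ATR] positions on the surface: 1 2 4 11.

4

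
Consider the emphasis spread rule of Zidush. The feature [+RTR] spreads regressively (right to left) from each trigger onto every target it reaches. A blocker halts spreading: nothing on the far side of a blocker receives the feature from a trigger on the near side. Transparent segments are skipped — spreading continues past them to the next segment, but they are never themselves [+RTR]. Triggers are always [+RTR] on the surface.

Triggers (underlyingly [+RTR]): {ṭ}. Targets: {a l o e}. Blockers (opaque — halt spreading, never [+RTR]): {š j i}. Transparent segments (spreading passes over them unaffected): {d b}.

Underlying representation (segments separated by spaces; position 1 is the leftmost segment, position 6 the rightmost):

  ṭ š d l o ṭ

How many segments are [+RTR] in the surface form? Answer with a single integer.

From /ṭ/ at 1 leftward: word edge.
From /ṭ/ at 6 leftward: 5 /o/ → [+RTR]; 4 /l/ → [+RTR]; 3 /d/ transparent; 2 /š/ blocks.
[+RTR] positions on the surface: 1 4 5 6.

4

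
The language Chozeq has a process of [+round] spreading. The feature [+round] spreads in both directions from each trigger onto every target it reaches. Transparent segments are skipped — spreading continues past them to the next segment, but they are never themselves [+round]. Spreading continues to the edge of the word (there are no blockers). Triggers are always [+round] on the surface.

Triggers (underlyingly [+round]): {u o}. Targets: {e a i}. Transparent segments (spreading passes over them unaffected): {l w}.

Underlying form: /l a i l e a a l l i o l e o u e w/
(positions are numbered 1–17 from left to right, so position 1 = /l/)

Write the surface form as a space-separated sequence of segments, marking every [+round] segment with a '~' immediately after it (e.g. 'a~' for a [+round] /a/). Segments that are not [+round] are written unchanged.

l a~ i~ l e~ a~ a~ l l i~ o~ l e~ o~ u~ e~ w

From /o/ at 11 rightward: 12 /l/ transparent; 13 /e/ → [+round]; 14 /o/ is itself a trigger — this domain ends here.
From /o/ at 11 leftward: 10 /i/ → [+round]; 9 /l/ transparent; 8 /l/ transparent; 7 /a/ → [+round]; 6 /a/ → [+round]; 5 /e/ → [+round]; 4 /l/ transparent; 3 /i/ → [+round]; 2 /a/ → [+round]; 1 /l/ transparent; word edge.
From /o/ at 14 rightward: 15 /u/ is itself a trigger — this domain ends here.
From /o/ at 14 leftward: 13 /e/ → [+round]; 12 /l/ transparent; 11 /o/ is itself a trigger — this domain ends here.
From /u/ at 15 rightward: 16 /e/ → [+round]; 17 /w/ transparent; word edge.
From /u/ at 15 leftward: 14 /o/ is itself a trigger — this domain ends here.
[+round] positions on the surface: 2 3 5 6 7 10 11 13 14 15 16.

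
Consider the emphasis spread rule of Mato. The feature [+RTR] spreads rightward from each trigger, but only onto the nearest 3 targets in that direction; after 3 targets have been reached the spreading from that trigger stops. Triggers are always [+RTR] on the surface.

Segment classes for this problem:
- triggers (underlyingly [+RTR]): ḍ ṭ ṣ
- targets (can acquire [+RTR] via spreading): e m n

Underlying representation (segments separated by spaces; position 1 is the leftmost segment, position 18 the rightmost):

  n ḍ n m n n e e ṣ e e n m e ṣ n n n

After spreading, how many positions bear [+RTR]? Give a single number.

12

From /ḍ/ at 2 rightward: 3 /n/ → [+RTR]; 4 /m/ → [+RTR]; 5 /n/ → [+RTR]; bound reached.
From /ṣ/ at 9 rightward: 10 /e/ → [+RTR]; 11 /e/ → [+RTR]; 12 /n/ → [+RTR]; bound reached.
From /ṣ/ at 15 rightward: 16 /n/ → [+RTR]; 17 /n/ → [+RTR]; 18 /n/ → [+RTR]; bound reached.
Targets with no active source: positions 1 6 7 8 13 14 stay [-emphatic].
[+RTR] positions on the surface: 2 3 4 5 9 10 11 12 15 16 17 18.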